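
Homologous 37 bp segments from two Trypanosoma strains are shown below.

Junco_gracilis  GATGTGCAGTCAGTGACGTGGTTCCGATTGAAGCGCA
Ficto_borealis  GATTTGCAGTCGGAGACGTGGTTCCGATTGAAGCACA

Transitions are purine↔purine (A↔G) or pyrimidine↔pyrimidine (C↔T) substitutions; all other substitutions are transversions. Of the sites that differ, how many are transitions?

Mismatches occur at site 4 (G↔T, transversion), site 12 (A↔G, transition), site 14 (T↔A, transversion), site 35 (G↔A, transition).
Of the 4 differences, 2 transitions and 2 transversions, so the answer is 2.

2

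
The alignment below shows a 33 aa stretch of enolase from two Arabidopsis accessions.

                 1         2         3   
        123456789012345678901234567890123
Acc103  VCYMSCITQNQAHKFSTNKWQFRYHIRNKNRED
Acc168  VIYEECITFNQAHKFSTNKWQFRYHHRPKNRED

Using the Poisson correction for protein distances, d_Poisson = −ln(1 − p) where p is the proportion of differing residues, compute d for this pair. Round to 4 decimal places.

The sequences differ at positions 2 (C/I), 4 (M/E), 5 (S/E), 9 (Q/F), 26 (I/H), 28 (N/P).
p = 6/33 = 0.181818.
d = −ln(1 − 0.181818) = −ln(0.818182) = 0.2007.

0.2007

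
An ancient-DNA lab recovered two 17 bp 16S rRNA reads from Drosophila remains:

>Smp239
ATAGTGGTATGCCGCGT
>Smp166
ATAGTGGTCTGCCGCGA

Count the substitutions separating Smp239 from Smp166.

Differing sites — 9:A/C; 17:T/A.
That gives 2 mismatches out of 17 aligned sites, so the Hamming distance is 2.

2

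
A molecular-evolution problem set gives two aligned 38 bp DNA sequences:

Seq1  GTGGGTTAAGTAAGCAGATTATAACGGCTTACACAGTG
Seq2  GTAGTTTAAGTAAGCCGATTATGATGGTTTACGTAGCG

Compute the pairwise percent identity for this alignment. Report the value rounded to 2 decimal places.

Mismatches occur at site 3 (G/A), site 5 (G/T), site 16 (A/C), site 23 (A/G), site 25 (C/T), site 28 (C/T), site 33 (A/G), site 34 (C/T), site 37 (T/C).
29 of the 38 sites match, so the percent identity is 29/38 × 100 = 76.32%.

76.32%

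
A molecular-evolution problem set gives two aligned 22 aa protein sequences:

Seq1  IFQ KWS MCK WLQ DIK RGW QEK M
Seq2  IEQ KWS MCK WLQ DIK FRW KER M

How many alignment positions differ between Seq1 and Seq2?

The sequences differ at positions 2 (F/E), 16 (R/F), 17 (G/R), 19 (Q/K), 21 (K/R).
That gives 5 mismatches out of 22 aligned sites, so the Hamming distance is 5.

5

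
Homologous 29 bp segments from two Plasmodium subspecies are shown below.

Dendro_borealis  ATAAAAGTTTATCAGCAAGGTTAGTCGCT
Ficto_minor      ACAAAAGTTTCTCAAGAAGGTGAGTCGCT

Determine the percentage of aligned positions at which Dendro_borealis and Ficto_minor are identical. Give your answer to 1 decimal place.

Differing sites — 2:T/C; 11:A/C; 15:G/A; 16:C/G; 22:T/G.
24 of the 29 sites match, so the percent identity is 24/29 × 100 = 82.8%.

82.8%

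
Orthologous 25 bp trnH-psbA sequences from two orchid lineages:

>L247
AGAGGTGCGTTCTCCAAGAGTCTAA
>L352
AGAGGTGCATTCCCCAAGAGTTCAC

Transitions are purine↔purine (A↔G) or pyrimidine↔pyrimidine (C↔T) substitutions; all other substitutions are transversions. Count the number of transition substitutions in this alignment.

The sequences differ at positions 9 (G/A, transition), 13 (T/C, transition), 22 (C/T, transition), 23 (T/C, transition), 25 (A/C, transversion).
Of the 5 differences, 4 transitions and 1 transversion, so the answer is 4.

4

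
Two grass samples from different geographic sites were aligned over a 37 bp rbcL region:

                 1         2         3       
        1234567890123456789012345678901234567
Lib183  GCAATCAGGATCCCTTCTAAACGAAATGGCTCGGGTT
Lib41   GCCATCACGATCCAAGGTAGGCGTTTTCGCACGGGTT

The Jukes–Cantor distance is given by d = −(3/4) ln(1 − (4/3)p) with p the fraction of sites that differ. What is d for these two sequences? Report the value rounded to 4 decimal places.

0.4740

Differing sites — 3:A/C; 8:G/C; 14:C/A; 15:T/A; 16:T/G; 17:C/G; 20:A/G; 21:A/G; 24:A/T; 25:A/T; 26:A/T; 28:G/C; 31:T/A.
p = 13/37 = 0.351351.
d = −0.75 · ln(1 − (4/3)·0.351351) = −0.75 · ln(0.531532) = −0.75 · (-0.631992) = 0.4740.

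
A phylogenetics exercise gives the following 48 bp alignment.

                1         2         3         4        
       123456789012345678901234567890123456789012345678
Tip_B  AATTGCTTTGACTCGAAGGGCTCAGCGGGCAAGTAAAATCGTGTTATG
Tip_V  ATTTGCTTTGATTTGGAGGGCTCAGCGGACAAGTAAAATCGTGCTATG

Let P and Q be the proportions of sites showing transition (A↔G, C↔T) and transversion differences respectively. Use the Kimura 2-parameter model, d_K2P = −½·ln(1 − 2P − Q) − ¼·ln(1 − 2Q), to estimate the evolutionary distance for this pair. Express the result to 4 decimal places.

0.1408

The sequences differ at positions 2 (A/T, transversion), 12 (C/T, transition), 14 (C/T, transition), 16 (A/G, transition), 29 (G/A, transition), 44 (T/C, transition).
Of the 6 differences, 5 transitions and 1 transversion over 48 sites: P = 5/48 = 0.104167, Q = 1/48 = 0.020833.
d = −0.5·ln(0.770833) − 0.25·ln(0.958334) = −0.5·(-0.260284) − 0.25·(-0.042559) = 0.1408.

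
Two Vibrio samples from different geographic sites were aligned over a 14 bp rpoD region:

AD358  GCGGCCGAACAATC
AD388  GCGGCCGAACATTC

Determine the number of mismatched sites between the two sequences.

Differing sites — 12:A/T.
That gives 1 mismatch out of 14 aligned sites, so the Hamming distance is 1.

1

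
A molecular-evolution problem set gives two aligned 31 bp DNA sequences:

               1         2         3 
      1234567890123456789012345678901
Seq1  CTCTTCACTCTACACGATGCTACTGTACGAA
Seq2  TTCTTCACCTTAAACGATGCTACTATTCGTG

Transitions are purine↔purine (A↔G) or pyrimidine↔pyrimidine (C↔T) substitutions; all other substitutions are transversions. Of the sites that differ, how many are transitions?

The sequences differ at positions 1 (C/T, transition), 9 (T/C, transition), 10 (C/T, transition), 13 (C/A, transversion), 25 (G/A, transition), 27 (A/T, transversion), 30 (A/T, transversion), 31 (A/G, transition).
Of the 8 differences, 5 transitions and 3 transversions, so the answer is 5.

5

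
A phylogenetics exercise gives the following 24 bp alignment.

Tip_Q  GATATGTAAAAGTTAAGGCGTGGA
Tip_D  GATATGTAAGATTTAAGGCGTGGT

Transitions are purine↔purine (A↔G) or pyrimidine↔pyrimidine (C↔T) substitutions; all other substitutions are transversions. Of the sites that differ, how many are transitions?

Mismatches occur at site 10 (A↔G, transition), site 12 (G↔T, transversion), site 24 (A↔T, transversion).
Of the 3 differences, 1 transition and 2 transversions, so the answer is 1.

1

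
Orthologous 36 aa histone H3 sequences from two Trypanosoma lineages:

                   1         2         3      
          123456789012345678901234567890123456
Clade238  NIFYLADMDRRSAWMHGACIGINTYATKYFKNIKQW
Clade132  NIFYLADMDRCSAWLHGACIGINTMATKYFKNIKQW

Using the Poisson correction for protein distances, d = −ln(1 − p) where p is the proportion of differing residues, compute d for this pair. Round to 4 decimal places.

Differing sites — 11:R/C; 15:M/L; 25:Y/M.
p = 3/36 = 0.083333.
d = −ln(1 − 0.083333) = −ln(0.916667) = 0.0870.

0.0870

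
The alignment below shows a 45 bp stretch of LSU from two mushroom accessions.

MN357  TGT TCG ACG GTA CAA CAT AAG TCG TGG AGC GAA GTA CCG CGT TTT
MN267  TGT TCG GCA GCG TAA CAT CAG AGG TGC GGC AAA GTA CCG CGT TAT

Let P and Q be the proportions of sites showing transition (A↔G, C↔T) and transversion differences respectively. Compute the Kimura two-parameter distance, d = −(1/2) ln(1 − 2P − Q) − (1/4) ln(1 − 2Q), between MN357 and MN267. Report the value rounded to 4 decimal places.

Differing sites — 7:A/G (Ti); 9:G/A (Ti); 11:T/C (Ti); 12:A/G (Ti); 13:C/T (Ti); 19:A/C (Tv); 22:T/A (Tv); 23:C/G (Tv); 27:G/C (Tv); 28:A/G (Ti); 31:G/A (Ti); 44:T/A (Tv).
Of the 12 differences, 7 transitions and 5 transversions over 45 sites: P = 7/45 = 0.155556, Q = 5/45 = 0.111111.
d = −0.5·ln(0.577777) − 0.25·ln(0.777778) = −0.5·(-0.548567) − 0.25·(-0.251314) = 0.3371.

0.3371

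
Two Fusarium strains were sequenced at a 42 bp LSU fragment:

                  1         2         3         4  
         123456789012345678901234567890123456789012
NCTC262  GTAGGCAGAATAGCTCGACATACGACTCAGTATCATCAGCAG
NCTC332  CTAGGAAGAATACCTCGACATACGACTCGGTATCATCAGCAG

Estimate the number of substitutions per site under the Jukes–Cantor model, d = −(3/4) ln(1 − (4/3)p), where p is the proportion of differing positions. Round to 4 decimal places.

0.1019

Mismatches occur at site 1 (G→C), site 6 (C→A), site 13 (G→C), site 29 (A→G).
p = 4/42 = 0.095238.
d = −0.75 · ln(1 − (4/3)·0.095238) = −0.75 · ln(0.873016) = −0.75 · (-0.135801) = 0.1019.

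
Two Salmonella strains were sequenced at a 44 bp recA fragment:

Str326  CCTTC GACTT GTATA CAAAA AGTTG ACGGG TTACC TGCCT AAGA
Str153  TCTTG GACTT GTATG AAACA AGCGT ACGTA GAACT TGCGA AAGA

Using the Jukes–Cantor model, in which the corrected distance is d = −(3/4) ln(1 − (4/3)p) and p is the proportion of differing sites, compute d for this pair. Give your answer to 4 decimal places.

Differing sites — 1:C/T; 5:C/G; 15:A/G; 16:C/A; 19:A/C; 23:T/C; 24:T/G; 25:G/T; 29:G/T; 30:G/A; 31:T/G; 32:T/A; 35:C/T; 39:C/G; 40:T/A.
p = 15/44 = 0.340909.
d = −0.75 · ln(1 − (4/3)·0.340909) = −0.75 · ln(0.545455) = −0.75 · (-0.606135) = 0.4546.

0.4546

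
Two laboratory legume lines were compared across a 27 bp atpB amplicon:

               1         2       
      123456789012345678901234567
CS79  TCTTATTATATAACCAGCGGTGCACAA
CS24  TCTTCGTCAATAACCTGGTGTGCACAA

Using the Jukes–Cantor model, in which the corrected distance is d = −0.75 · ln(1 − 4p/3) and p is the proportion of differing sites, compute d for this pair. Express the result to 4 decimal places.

0.3181

Mismatches occur at site 5 (A/C), site 6 (T/G), site 8 (A/C), site 9 (T/A), site 16 (A/T), site 18 (C/G), site 19 (G/T).
p = 7/27 = 0.259259.
d = −0.75 · ln(1 − (4/3)·0.259259) = −0.75 · ln(0.654321) = −0.75 · (-0.424157) = 0.3181.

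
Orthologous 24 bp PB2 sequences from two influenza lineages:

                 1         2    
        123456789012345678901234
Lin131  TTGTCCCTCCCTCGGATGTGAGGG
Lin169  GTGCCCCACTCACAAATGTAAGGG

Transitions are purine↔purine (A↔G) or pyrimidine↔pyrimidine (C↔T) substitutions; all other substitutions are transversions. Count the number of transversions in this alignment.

The sequences differ at positions 1 (T/G, transversion), 4 (T/C, transition), 8 (T/A, transversion), 10 (C/T, transition), 12 (T/A, transversion), 14 (G/A, transition), 15 (G/A, transition), 20 (G/A, transition).
Of the 8 differences, 5 transitions and 3 transversions, so the answer is 3.

3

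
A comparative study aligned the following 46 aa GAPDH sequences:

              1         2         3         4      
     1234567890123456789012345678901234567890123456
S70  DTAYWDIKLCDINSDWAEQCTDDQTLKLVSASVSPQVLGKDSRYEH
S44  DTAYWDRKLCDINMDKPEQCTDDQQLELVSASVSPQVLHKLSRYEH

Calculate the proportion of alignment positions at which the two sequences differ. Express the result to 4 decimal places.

Mismatches occur at site 7 (I→R), site 14 (S→M), site 16 (W→K), site 17 (A→P), site 25 (T→Q), site 27 (K→E), site 39 (G→H), site 41 (D→L).
There are 8 differences over 46 sites, so p = 8/46 = 0.1739.

0.1739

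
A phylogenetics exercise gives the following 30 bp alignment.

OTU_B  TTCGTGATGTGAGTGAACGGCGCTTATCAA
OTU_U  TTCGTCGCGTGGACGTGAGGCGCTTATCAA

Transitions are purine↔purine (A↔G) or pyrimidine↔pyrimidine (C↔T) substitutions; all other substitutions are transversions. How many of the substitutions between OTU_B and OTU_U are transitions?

6

The sequences differ at positions 6 (G/C, transversion), 7 (A/G, transition), 8 (T/C, transition), 12 (A/G, transition), 13 (G/A, transition), 14 (T/C, transition), 16 (A/T, transversion), 17 (A/G, transition), 18 (C/A, transversion).
Of the 9 differences, 6 transitions and 3 transversions, so the answer is 6.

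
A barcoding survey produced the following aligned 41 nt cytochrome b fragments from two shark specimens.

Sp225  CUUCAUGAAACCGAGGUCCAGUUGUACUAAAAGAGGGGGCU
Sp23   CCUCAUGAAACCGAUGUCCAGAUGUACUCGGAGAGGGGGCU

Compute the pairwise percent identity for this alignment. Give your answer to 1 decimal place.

85.4%

The sequences differ at positions 2 (U/C), 15 (G/U), 22 (U/A), 29 (A/C), 30 (A/G), 31 (A/G).
35 of the 41 sites match, so the percent identity is 35/41 × 100 = 85.4%.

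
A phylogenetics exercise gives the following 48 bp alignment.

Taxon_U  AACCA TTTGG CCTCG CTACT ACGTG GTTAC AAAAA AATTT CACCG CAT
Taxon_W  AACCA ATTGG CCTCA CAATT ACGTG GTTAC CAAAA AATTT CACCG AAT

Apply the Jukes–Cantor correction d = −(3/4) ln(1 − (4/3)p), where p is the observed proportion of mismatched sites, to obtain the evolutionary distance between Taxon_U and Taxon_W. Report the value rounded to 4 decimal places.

Mismatches occur at site 6 (T↔A), site 15 (G↔A), site 17 (T↔A), site 19 (C↔T), site 31 (A↔C), site 46 (C↔A).
p = 6/48 = 0.125000.
d = −0.75 · ln(1 − (4/3)·0.125000) = −0.75 · ln(0.833333) = −0.75 · (-0.182322) = 0.1367.

0.1367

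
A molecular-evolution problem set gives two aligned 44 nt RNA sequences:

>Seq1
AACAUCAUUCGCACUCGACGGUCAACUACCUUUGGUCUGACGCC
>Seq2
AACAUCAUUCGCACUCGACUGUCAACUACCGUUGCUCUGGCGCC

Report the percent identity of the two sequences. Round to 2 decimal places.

90.91%

Mismatches occur at site 20 (G↔U), site 31 (U↔G), site 35 (G↔C), site 40 (A↔G).
40 of the 44 sites match, so the percent identity is 40/44 × 100 = 90.91%.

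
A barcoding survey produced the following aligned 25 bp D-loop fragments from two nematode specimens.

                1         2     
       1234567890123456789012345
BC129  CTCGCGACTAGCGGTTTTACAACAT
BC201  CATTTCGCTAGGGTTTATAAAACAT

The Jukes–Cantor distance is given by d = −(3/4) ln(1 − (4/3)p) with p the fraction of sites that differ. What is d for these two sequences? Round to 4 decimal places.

0.5716

The sequences differ at positions 2 (T/A), 3 (C/T), 4 (G/T), 5 (C/T), 6 (G/C), 7 (A/G), 12 (C/G), 14 (G/T), 17 (T/A), 20 (C/A).
p = 10/25 = 0.400000.
d = −0.75 · ln(1 − (4/3)·0.400000) = −0.75 · ln(0.466667) = −0.75 · (-0.762139) = 0.5716.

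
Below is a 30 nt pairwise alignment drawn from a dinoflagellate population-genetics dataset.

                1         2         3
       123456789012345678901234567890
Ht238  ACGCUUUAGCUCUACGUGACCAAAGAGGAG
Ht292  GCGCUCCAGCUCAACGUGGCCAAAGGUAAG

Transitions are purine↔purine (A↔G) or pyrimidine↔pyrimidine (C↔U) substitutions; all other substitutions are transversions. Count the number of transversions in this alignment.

2

Differing sites — 1:A/G (Ti); 6:U/C (Ti); 7:U/C (Ti); 13:U/A (Tv); 19:A/G (Ti); 26:A/G (Ti); 27:G/U (Tv); 28:G/A (Ti).
Of the 8 differences, 6 transitions and 2 transversions, so the answer is 2.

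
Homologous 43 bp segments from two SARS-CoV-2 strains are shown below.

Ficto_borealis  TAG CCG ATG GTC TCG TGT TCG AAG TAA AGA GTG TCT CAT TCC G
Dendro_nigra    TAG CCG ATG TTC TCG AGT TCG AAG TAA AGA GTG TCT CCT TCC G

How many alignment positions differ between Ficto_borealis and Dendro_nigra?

The sequences differ at positions 10 (G/T), 16 (T/A), 38 (A/C).
That gives 3 mismatches out of 43 aligned sites, so the Hamming distance is 3.

3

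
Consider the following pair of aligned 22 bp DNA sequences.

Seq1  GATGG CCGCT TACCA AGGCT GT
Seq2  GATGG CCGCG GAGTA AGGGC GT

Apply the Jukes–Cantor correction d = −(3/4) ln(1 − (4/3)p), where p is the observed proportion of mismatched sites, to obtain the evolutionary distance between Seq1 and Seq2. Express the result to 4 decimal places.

Differing sites — 10:T/G; 11:T/G; 13:C/G; 14:C/T; 19:C/G; 20:T/C.
p = 6/22 = 0.272727.
d = −0.75 · ln(1 − (4/3)·0.272727) = −0.75 · ln(0.636364) = −0.75 · (-0.451985) = 0.3390.

0.3390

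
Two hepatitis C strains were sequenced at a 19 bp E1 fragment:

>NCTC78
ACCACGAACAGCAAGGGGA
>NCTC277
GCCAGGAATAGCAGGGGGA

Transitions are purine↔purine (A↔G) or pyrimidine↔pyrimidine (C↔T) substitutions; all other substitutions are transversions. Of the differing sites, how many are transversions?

Mismatches occur at site 1 (A/G, transition), site 5 (C/G, transversion), site 9 (C/T, transition), site 14 (A/G, transition).
Of the 4 differences, 3 transitions and 1 transversion, so the answer is 1.

1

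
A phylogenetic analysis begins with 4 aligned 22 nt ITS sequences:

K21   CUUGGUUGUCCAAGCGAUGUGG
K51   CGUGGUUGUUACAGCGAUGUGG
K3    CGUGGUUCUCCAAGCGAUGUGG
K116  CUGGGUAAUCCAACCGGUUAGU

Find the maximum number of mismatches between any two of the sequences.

Pairwise Hamming distances:
  K21 vs K51: 4
  K21 vs K3: 2
  K21 vs K116: 8
  K51 vs K3: 4
  K51 vs K116: 12
  K3 vs K116: 9
The largest is 12, between K51 and K116.

12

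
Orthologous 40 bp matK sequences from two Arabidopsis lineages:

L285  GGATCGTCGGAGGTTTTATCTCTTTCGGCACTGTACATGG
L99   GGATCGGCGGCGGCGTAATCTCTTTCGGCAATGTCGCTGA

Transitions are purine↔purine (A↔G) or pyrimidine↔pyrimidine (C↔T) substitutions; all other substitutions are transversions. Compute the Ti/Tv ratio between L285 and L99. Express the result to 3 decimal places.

Mismatches occur at site 7 (T↔G, transversion), site 11 (A↔C, transversion), site 14 (T↔C, transition), site 15 (T↔G, transversion), site 17 (T↔A, transversion), site 31 (C↔A, transversion), site 35 (A↔C, transversion), site 36 (C↔G, transversion), site 37 (A↔C, transversion), site 40 (G↔A, transition).
Of the 10 differences, 2 transitions and 8 transversions, so Ti/Tv = 2/8 = 0.250.

0.250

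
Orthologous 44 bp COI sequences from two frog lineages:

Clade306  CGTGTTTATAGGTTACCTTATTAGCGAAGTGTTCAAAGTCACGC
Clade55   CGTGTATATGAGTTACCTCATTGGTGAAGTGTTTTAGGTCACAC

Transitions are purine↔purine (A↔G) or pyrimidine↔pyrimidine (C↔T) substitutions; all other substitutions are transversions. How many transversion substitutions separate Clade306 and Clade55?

Mismatches occur at site 6 (T→A, transversion), site 10 (A→G, transition), site 11 (G→A, transition), site 19 (T→C, transition), site 23 (A→G, transition), site 25 (C→T, transition), site 34 (C→T, transition), site 35 (A→T, transversion), site 37 (A→G, transition), site 43 (G→A, transition).
Of the 10 differences, 8 transitions and 2 transversions, so the answer is 2.

2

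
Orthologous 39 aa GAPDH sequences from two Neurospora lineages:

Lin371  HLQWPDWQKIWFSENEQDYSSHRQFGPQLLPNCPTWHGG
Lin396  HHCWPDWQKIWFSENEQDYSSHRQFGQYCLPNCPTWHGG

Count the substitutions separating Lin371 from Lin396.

The sequences differ at positions 2 (L/H), 3 (Q/C), 27 (P/Q), 28 (Q/Y), 29 (L/C).
That gives 5 mismatches out of 39 aligned sites, so the Hamming distance is 5.

5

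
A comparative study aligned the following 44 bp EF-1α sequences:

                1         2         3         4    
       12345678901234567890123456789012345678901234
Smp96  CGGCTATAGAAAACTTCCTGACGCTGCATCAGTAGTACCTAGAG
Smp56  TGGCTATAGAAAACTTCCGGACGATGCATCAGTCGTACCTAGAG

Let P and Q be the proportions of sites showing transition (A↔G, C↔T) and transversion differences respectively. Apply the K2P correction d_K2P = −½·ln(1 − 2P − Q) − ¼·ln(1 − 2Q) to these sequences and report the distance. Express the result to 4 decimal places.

0.0970

Mismatches occur at site 1 (C/T, transition), site 19 (T/G, transversion), site 24 (C/A, transversion), site 34 (A/C, transversion).
Of the 4 differences, 1 transition and 3 transversions over 44 sites: P = 1/44 = 0.022727, Q = 3/44 = 0.068182.
d = −0.5·ln(0.886364) − 0.25·ln(0.863636) = −0.5·(-0.120628) − 0.25·(-0.146604) = 0.0970.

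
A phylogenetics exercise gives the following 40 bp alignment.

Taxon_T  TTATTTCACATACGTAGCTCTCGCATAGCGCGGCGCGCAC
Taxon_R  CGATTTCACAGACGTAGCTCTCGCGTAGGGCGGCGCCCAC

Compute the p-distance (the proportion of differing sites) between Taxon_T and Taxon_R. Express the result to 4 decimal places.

0.1500

Mismatches occur at site 1 (T↔C), site 2 (T↔G), site 11 (T↔G), site 25 (A↔G), site 29 (C↔G), site 37 (G↔C).
There are 6 differences over 40 sites, so p = 6/40 = 0.1500.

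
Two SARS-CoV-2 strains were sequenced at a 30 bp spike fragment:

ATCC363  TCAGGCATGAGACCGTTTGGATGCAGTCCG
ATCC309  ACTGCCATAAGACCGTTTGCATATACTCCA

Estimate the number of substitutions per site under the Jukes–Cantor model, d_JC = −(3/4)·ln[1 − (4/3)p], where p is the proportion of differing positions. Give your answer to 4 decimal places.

0.3831

Differing sites — 1:T/A; 3:A/T; 5:G/C; 9:G/A; 20:G/C; 23:G/A; 24:C/T; 26:G/C; 30:G/A.
p = 9/30 = 0.300000.
d = −0.75 · ln(1 − (4/3)·0.300000) = −0.75 · ln(0.600000) = −0.75 · (-0.510826) = 0.3831.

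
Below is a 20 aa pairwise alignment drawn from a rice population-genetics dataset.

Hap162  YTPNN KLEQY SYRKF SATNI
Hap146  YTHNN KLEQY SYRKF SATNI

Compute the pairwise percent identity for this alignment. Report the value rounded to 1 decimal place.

The sequences differ at position 3 (P/H).
19 of the 20 sites match, so the percent identity is 19/20 × 100 = 95.0%.

95.0%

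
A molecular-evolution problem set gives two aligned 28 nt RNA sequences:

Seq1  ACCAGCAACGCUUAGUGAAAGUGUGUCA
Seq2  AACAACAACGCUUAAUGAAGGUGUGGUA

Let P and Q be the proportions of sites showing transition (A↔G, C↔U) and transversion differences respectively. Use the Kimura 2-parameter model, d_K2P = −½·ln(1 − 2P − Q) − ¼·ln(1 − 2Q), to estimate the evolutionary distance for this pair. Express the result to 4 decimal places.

0.2595

The sequences differ at positions 2 (C/A, transversion), 5 (G/A, transition), 15 (G/A, transition), 20 (A/G, transition), 26 (U/G, transversion), 27 (C/U, transition).
Of the 6 differences, 4 transitions and 2 transversions over 28 sites: P = 4/28 = 0.142857, Q = 2/28 = 0.071429.
d = −0.5·ln(0.642857) − 0.25·ln(0.857142) = −0.5·(-0.441833) − 0.25·(-0.154152) = 0.2595.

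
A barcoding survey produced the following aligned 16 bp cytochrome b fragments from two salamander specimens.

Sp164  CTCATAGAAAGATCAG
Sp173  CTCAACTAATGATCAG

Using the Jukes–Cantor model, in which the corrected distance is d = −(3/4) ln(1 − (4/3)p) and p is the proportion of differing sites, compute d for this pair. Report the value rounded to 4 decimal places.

0.3041

The sequences differ at positions 5 (T/A), 6 (A/C), 7 (G/T), 10 (A/T).
p = 4/16 = 0.250000.
d = −0.75 · ln(1 − (4/3)·0.250000) = −0.75 · ln(0.666667) = −0.75 · (-0.405465) = 0.3041.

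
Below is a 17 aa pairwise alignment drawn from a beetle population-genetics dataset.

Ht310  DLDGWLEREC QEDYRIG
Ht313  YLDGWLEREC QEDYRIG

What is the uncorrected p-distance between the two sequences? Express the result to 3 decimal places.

0.059

A single mismatch occurs at site 1 (D/Y).
There are 1 differences over 17 sites, so p = 1/17 = 0.059.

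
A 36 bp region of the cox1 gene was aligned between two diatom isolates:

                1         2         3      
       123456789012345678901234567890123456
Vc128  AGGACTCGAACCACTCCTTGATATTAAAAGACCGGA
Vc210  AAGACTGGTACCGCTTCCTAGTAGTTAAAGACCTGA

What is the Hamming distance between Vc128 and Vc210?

Mismatches occur at site 2 (G↔A), site 7 (C↔G), site 9 (A↔T), site 13 (A↔G), site 16 (C↔T), site 18 (T↔C), site 20 (G↔A), site 21 (A↔G), site 24 (T↔G), site 26 (A↔T), site 34 (G↔T).
That gives 11 mismatches out of 36 aligned sites, so the Hamming distance is 11.

11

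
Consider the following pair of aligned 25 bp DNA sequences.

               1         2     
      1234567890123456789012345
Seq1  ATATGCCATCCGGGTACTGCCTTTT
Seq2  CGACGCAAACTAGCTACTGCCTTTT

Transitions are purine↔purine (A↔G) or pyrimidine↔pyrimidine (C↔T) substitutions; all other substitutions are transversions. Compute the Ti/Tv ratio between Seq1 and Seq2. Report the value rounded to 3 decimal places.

0.600

The sequences differ at positions 1 (A/C, transversion), 2 (T/G, transversion), 4 (T/C, transition), 7 (C/A, transversion), 9 (T/A, transversion), 11 (C/T, transition), 12 (G/A, transition), 14 (G/C, transversion).
Of the 8 differences, 3 transitions and 5 transversions, so Ti/Tv = 3/5 = 0.600.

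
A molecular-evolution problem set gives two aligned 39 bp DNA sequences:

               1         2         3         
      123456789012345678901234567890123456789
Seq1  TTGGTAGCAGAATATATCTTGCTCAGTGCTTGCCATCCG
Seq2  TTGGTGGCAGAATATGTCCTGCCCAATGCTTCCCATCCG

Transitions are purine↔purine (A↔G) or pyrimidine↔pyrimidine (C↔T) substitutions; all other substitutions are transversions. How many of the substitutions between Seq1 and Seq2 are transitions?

The sequences differ at positions 6 (A/G, transition), 16 (A/G, transition), 19 (T/C, transition), 23 (T/C, transition), 26 (G/A, transition), 32 (G/C, transversion).
Of the 6 differences, 5 transitions and 1 transversion, so the answer is 5.

5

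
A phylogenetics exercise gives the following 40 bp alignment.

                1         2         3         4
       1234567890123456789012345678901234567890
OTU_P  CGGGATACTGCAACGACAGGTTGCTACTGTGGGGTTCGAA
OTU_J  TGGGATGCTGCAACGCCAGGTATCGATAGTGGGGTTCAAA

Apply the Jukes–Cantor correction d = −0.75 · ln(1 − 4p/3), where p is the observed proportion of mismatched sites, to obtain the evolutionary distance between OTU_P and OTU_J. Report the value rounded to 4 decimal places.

0.2675

Differing sites — 1:C/T; 7:A/G; 16:A/C; 22:T/A; 23:G/T; 25:T/G; 27:C/T; 28:T/A; 38:G/A.
p = 9/40 = 0.225000.
d = −0.75 · ln(1 − (4/3)·0.225000) = −0.75 · ln(0.700000) = −0.75 · (-0.356675) = 0.2675.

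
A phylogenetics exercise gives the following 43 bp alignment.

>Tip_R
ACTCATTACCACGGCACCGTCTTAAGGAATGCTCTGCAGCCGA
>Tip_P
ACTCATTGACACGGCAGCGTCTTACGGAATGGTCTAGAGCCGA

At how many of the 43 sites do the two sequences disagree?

Mismatches occur at site 8 (A/G), site 9 (C/A), site 17 (C/G), site 25 (A/C), site 32 (C/G), site 36 (G/A), site 37 (C/G).
That gives 7 mismatches out of 43 aligned sites, so the Hamming distance is 7.

7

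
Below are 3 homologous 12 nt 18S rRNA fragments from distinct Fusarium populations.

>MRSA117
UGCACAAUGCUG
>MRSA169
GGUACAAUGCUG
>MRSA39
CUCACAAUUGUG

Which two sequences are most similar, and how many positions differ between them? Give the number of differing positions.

Pairwise Hamming distances:
  MRSA117 vs MRSA169: 2
  MRSA117 vs MRSA39: 4
  MRSA169 vs MRSA39: 5
The smallest is 2, between MRSA117 and MRSA169.

2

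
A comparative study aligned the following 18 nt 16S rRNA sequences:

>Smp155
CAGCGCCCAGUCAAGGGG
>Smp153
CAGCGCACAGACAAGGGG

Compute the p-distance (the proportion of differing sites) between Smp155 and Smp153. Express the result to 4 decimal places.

Mismatches occur at site 7 (C↔A), site 11 (U↔A).
There are 2 differences over 18 sites, so p = 2/18 = 0.1111.

0.1111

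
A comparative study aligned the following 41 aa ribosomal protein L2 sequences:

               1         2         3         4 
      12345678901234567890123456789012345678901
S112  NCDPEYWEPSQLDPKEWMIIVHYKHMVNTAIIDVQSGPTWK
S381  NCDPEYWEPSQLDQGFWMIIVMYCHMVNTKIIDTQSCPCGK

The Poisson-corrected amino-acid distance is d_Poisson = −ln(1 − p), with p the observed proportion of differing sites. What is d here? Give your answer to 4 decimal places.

0.2796

Differing sites — 14:P/Q; 15:K/G; 16:E/F; 22:H/M; 24:K/C; 30:A/K; 34:V/T; 37:G/C; 39:T/C; 40:W/G.
p = 10/41 = 0.243902.
d = −ln(1 − 0.243902) = −ln(0.756098) = 0.2796.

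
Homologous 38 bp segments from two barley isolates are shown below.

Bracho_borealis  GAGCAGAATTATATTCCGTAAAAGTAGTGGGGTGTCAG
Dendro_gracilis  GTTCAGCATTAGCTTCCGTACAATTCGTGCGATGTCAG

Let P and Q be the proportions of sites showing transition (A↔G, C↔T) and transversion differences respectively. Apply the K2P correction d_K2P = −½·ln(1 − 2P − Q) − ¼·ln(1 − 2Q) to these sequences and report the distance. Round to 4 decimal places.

The sequences differ at positions 2 (A/T, transversion), 3 (G/T, transversion), 7 (A/C, transversion), 12 (T/G, transversion), 13 (A/C, transversion), 21 (A/C, transversion), 24 (G/T, transversion), 26 (A/C, transversion), 30 (G/C, transversion), 32 (G/A, transition).
Of the 10 differences, 1 transition and 9 transversions over 38 sites: P = 1/38 = 0.026316, Q = 9/38 = 0.236842.
d = −0.5·ln(0.710526) − 0.25·ln(0.526316) = −0.5·(-0.341750) − 0.25·(-0.641853) = 0.3313.

0.3313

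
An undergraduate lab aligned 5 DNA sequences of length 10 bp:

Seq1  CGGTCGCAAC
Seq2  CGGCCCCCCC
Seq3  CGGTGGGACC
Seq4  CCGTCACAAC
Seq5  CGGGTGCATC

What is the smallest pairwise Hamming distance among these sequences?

2

Pairwise Hamming distances:
  Seq1 vs Seq2: 4
  Seq1 vs Seq3: 3
  Seq1 vs Seq4: 2
  Seq1 vs Seq5: 3
  Seq2 vs Seq3: 5
  Seq2 vs Seq4: 5
  Seq2 vs Seq5: 5
  Seq3 vs Seq4: 5
  Seq3 vs Seq5: 4
  Seq4 vs Seq5: 5
The smallest is 2, between Seq1 and Seq4.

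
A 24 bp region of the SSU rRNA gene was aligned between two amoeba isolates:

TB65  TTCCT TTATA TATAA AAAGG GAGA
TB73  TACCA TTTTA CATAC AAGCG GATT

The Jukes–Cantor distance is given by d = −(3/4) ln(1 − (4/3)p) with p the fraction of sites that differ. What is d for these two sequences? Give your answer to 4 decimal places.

The sequences differ at positions 2 (T/A), 5 (T/A), 8 (A/T), 11 (T/C), 15 (A/C), 18 (A/G), 19 (G/C), 23 (G/T), 24 (A/T).
p = 9/24 = 0.375000.
d = −0.75 · ln(1 − (4/3)·0.375000) = −0.75 · ln(0.500000) = −0.75 · (-0.693147) = 0.5199.

0.5199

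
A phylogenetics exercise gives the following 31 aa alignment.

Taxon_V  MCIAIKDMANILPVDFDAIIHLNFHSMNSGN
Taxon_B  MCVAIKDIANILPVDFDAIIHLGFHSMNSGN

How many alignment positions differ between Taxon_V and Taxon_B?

3

Differing sites — 3:I/V; 8:M/I; 23:N/G.
That gives 3 mismatches out of 31 aligned sites, so the Hamming distance is 3.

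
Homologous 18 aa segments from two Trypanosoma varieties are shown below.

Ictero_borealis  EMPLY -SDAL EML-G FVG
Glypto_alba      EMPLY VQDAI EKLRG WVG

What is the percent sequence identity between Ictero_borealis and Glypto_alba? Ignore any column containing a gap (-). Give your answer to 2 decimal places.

Excluding the 2 gap columns leaves 16 comparable sites.
The sequences differ at positions 7 (S/Q), 10 (L/I), 12 (M/K), 16 (F/W).
12 of the 16 comparable sites match, so the percent identity is 12/16 × 100 = 75.00%.

75.00%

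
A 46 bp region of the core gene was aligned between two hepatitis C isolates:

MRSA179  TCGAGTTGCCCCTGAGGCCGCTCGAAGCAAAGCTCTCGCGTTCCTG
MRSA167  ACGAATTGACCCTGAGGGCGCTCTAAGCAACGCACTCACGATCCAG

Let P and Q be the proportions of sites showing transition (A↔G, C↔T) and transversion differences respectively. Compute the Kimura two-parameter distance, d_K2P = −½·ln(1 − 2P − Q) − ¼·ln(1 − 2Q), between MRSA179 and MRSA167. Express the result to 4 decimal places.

The sequences differ at positions 1 (T/A, transversion), 5 (G/A, transition), 9 (C/A, transversion), 18 (C/G, transversion), 24 (G/T, transversion), 31 (A/C, transversion), 34 (T/A, transversion), 38 (G/A, transition), 41 (T/A, transversion), 45 (T/A, transversion).
Of the 10 differences, 2 transitions and 8 transversions over 46 sites: P = 2/46 = 0.043478, Q = 8/46 = 0.173913.
d = −0.5·ln(0.739131) − 0.25·ln(0.652174) = −0.5·(-0.302280) − 0.25·(-0.427444) = 0.2580.

0.2580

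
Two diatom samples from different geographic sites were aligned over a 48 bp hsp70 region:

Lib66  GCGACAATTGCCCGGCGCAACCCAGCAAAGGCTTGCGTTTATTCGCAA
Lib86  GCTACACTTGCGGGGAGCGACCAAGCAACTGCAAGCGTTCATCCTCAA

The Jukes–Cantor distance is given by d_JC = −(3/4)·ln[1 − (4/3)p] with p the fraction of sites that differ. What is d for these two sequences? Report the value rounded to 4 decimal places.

The sequences differ at positions 3 (G/T), 7 (A/C), 12 (C/G), 13 (C/G), 16 (C/A), 19 (A/G), 23 (C/A), 29 (A/C), 30 (G/T), 33 (T/A), 34 (T/A), 40 (T/C), 43 (T/C), 45 (G/T).
p = 14/48 = 0.291667.
d = −0.75 · ln(1 − (4/3)·0.291667) = −0.75 · ln(0.611111) = −0.75 · (-0.492477) = 0.3694.

0.3694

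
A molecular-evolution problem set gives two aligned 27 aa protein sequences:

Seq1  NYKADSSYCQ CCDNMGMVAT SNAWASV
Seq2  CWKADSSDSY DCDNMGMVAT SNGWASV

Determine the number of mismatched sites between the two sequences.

Differing sites — 1:N/C; 2:Y/W; 8:Y/D; 9:C/S; 10:Q/Y; 11:C/D; 23:A/G.
That gives 7 mismatches out of 27 aligned sites, so the Hamming distance is 7.

7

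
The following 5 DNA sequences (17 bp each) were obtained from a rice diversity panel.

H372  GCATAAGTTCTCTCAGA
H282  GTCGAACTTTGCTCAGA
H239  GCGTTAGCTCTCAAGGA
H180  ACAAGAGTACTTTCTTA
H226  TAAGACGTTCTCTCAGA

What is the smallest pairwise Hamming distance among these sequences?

4

Pairwise Hamming distances:
  H372 vs H282: 6
  H372 vs H239: 6
  H372 vs H180: 7
  H372 vs H226: 4
  H282 vs H239: 11
  H282 vs H180: 12
  H282 vs H226: 7
  H239 vs H180: 11
  H239 vs H226: 10
  H180 vs H226: 9
The smallest is 4, between H372 and H226.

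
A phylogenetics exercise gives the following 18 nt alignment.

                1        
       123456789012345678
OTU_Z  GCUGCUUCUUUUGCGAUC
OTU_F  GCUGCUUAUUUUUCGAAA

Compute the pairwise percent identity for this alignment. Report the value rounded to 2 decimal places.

Mismatches occur at site 8 (C→A), site 13 (G→U), site 17 (U→A), site 18 (C→A).
14 of the 18 sites match, so the percent identity is 14/18 × 100 = 77.78%.

77.78%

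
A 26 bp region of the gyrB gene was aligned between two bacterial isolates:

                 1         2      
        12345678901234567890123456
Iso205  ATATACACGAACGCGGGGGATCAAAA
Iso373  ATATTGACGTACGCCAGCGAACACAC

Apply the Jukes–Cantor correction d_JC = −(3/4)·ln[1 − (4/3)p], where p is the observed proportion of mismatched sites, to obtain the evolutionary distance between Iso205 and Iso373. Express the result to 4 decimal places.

0.4643

Mismatches occur at site 5 (A↔T), site 6 (C↔G), site 10 (A↔T), site 15 (G↔C), site 16 (G↔A), site 18 (G↔C), site 21 (T↔A), site 24 (A↔C), site 26 (A↔C).
p = 9/26 = 0.346154.
d = −0.75 · ln(1 − (4/3)·0.346154) = −0.75 · ln(0.538461) = −0.75 · (-0.619040) = 0.4643.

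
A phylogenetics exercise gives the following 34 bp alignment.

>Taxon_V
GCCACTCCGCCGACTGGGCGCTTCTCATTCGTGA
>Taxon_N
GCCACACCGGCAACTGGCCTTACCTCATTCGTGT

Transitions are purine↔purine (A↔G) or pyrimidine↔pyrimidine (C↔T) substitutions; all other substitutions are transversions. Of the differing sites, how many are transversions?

6

The sequences differ at positions 6 (T/A, transversion), 10 (C/G, transversion), 12 (G/A, transition), 18 (G/C, transversion), 20 (G/T, transversion), 21 (C/T, transition), 22 (T/A, transversion), 23 (T/C, transition), 34 (A/T, transversion).
Of the 9 differences, 3 transitions and 6 transversions, so the answer is 6.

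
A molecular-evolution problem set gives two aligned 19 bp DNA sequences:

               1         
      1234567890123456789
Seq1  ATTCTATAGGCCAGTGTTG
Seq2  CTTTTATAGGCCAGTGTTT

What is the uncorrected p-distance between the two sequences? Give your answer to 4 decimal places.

Differing sites — 1:A/C; 4:C/T; 19:G/T.
There are 3 differences over 19 sites, so p = 3/19 = 0.1579.

0.1579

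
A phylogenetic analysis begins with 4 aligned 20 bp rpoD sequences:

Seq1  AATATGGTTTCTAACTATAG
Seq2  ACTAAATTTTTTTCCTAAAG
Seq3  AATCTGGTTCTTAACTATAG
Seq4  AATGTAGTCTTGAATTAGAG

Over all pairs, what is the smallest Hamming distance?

Pairwise Hamming distances:
  Seq1 vs Seq2: 8
  Seq1 vs Seq3: 3
  Seq1 vs Seq4: 7
  Seq2 vs Seq3: 9
  Seq2 vs Seq4: 10
  Seq3 vs Seq4: 7
The smallest is 3, between Seq1 and Seq3.

3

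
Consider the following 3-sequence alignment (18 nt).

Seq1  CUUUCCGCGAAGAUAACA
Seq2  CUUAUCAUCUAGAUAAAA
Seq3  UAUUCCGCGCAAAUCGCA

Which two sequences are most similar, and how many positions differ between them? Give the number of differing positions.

Pairwise Hamming distances:
  Seq1 vs Seq2: 7
  Seq1 vs Seq3: 6
  Seq2 vs Seq3: 12
The smallest is 6, between Seq1 and Seq3.

6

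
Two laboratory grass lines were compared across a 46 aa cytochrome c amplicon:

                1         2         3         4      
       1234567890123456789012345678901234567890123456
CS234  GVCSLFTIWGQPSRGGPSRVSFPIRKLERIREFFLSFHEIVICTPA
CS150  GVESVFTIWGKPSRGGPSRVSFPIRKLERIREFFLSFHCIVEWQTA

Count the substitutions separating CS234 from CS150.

The sequences differ at positions 3 (C/E), 5 (L/V), 11 (Q/K), 39 (E/C), 42 (I/E), 43 (C/W), 44 (T/Q), 45 (P/T).
That gives 8 mismatches out of 46 aligned sites, so the Hamming distance is 8.

8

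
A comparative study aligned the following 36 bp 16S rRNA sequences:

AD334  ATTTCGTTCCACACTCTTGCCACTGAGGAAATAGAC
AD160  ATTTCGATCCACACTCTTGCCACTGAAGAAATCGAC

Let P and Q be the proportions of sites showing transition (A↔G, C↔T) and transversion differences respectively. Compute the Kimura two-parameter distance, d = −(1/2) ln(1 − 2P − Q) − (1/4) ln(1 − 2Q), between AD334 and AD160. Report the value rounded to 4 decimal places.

The sequences differ at positions 7 (T/A, transversion), 27 (G/A, transition), 33 (A/C, transversion).
Of the 3 differences, 1 transition and 2 transversions over 36 sites: P = 1/36 = 0.027778, Q = 2/36 = 0.055556.
d = −0.5·ln(0.888888) − 0.25·ln(0.888888) = −0.5·(-0.117784) − 0.25·(-0.117784) = 0.0883.

0.0883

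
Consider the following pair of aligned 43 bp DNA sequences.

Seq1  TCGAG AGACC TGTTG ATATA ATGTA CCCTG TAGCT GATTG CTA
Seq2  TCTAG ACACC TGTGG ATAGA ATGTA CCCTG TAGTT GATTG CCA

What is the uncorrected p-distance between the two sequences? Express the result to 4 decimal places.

0.1395

The sequences differ at positions 3 (G/T), 7 (G/C), 14 (T/G), 19 (T/G), 34 (C/T), 42 (T/C).
There are 6 differences over 43 sites, so p = 6/43 = 0.1395.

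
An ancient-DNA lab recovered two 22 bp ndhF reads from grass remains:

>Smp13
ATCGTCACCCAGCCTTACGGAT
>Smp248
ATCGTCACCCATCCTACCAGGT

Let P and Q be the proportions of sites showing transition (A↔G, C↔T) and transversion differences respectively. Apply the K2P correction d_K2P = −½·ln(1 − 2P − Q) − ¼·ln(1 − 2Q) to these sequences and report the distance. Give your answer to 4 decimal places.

Differing sites — 12:G/T (Tv); 16:T/A (Tv); 17:A/C (Tv); 19:G/A (Ti); 21:A/G (Ti).
Of the 5 differences, 2 transitions and 3 transversions over 22 sites: P = 2/22 = 0.090909, Q = 3/22 = 0.136364.
d = −0.5·ln(0.681818) − 0.25·ln(0.727272) = −0.5·(-0.382993) − 0.25·(-0.318455) = 0.2711.

0.2711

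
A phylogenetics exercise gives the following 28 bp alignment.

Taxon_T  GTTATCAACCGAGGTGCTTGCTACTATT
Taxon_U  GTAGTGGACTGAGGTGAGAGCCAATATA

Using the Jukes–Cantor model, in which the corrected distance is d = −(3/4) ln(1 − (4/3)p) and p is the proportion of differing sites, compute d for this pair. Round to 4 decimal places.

Mismatches occur at site 3 (T→A), site 4 (A→G), site 6 (C→G), site 7 (A→G), site 10 (C→T), site 17 (C→A), site 18 (T→G), site 19 (T→A), site 22 (T→C), site 24 (C→A), site 28 (T→A).
p = 11/28 = 0.392857.
d = −0.75 · ln(1 − (4/3)·0.392857) = −0.75 · ln(0.476191) = −0.75 · (-0.741936) = 0.5565.

0.5565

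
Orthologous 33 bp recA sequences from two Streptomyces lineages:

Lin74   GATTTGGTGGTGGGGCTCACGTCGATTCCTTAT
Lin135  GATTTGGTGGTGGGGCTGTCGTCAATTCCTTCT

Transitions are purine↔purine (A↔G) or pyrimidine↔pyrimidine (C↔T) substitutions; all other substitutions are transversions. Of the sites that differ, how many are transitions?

1

Mismatches occur at site 18 (C/G, transversion), site 19 (A/T, transversion), site 24 (G/A, transition), site 32 (A/C, transversion).
Of the 4 differences, 1 transition and 3 transversions, so the answer is 1.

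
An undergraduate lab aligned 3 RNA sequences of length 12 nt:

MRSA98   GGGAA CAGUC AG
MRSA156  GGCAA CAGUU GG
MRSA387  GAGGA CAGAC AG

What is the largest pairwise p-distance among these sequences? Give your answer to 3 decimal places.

Pairwise Hamming distances:
  MRSA98 vs MRSA156: 3
  MRSA98 vs MRSA387: 3
  MRSA156 vs MRSA387: 6
The largest is 6 mismatches, between MRSA156 and MRSA387; p = 6/12 = 0.500.

0.500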